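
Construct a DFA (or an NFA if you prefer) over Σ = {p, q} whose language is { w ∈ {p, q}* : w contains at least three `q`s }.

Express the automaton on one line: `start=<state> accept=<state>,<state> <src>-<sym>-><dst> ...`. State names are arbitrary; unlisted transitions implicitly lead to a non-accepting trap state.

Only the number of `q`s matters, and only up to 4. Make a chain A → B → C → D → E advanced by each `q` (with E absorbing); every other symbol self-loops. The accepting set is {D, E}.
With 5 states:
       p  q 
>  A   A  B 
   B   B  C 
   C   C  D 
 * D   D  E 
 * E   E  E 
(> = start, * = accepting)

start=A accept=D,E A-p->A A-q->B B-p->B B-q->C C-p->C C-q->D D-p->D D-q->E E-p->E E-q->E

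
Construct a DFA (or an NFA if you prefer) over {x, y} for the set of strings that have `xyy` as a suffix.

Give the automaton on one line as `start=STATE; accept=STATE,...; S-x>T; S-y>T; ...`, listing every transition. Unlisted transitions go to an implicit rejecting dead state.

Let each state record the length of the longest suffix of the input read so far that is also a prefix of `xyy`. B means the last symbol is `x`; C means the last 2 symbols are `xy`; D means the last 3 symbols are `xyy`. Accept only at D, where the string currently ends in `xyy`.
4 states suffice.
       x  y 
>  A   B  A 
   B   B  C 
   C   B  D 
 * D   B  A 
(> = start, * = accepting)

start=A; accept=D; A-x>B; A-y>A; B-x>B; B-y>C; C-x>B; C-y>D; D-x>B; D-y>A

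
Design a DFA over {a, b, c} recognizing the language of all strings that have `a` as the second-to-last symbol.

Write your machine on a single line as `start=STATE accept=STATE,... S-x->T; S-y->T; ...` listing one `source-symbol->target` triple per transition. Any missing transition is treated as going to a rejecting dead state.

A DFA must remember the last 2 symbols (since which symbol is second-to-last isn't known until the input ends). Use one state per possible window of the last ≤2 symbols; accept from those whose window starts with `a`.
With 13 states:
          a    b    c  
>  S0     S1   S2   S3 
   S1     S4   S5   S6 
   S2     S7   S8   S9 
   S3    S10  S11  S12 
 * S4     S4   S5   S6 
 * S5     S7   S8   S9 
 * S6    S10  S11  S12 
   S7     S4   S5   S6 
   S8     S7   S8   S9 
   S9    S10  S11  S12 
   S10    S4   S5   S6 
   S11    S7   S8   S9 
   S12   S10  S11  S12 
(> = start, * = accepting)

start=S0; accept=S4,S5,S6; S0-a->S1; S0-b->S2; S0-c->S3; S1-a->S4; S1-b->S5; S1-c->S6; S2-a->S7; S2-b->S8; S2-c->S9; S3-a->S10; S3-b->S11; S3-c->S12; S4-a->S4; S4-b->S5; S4-c->S6; S5-a->S7; S5-b->S8; S5-c->S9; S6-a->S10; S6-b->S11; S6-c->S12; S7-a->S4; S7-b->S5; S7-c->S6; S8-a->S7; S8-b->S8; S8-c->S9; S9-a->S10; S9-b->S11; S9-c->S12; S10-a->S4; S10-b->S5; S10-c->S6; S11-a->S7; S11-b->S8; S11-c->S9; S12-a->S10; S12-b->S11; S12-c->S12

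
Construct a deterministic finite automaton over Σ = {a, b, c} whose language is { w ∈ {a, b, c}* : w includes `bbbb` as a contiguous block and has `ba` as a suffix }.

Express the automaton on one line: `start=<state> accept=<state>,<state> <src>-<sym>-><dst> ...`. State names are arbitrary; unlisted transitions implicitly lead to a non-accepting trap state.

start=s0 accept=s5 s0-a->s0 s0-b->s1 s0-c->s0 s1-a->s0 s1-b->s2 s1-c->s0 s2-a->s0 s2-b->s3 s2-c->s0 s3-a->s0 s3-b->s4 s3-c->s0 s4-a->s5 s4-b->s4 s4-c->s6 s5-a->s6 s5-b->s4 s5-c->s6 s6-a->s6 s6-b->s4 s6-c->s6

Build one automaton per condition and run them in lockstep. One (5 states) tracks whether and how much of `bbbb` has been seen; the other (3 states) tracks how much of the suffix `ba` has currently been matched. Each combined state is a pair, one component from each; accept when both components accept. Minimizing collapses redundant product states.
A 7-state machine:
        a   b   c  
>  s0   s0  s1  s0 
   s1   s0  s2  s0 
   s2   s0  s3  s0 
   s3   s0  s4  s0 
   s4   s5  s4  s6 
 * s5   s6  s4  s6 
   s6   s6  s4  s6 
(> = start, * = accepting)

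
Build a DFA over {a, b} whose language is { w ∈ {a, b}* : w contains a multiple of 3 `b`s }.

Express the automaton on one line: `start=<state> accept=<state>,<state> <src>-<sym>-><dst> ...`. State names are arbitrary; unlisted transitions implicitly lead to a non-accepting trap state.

The only thing that matters is how many `b`s have appeared, reduced mod 3. Use one state per residue: q0 for 0, …, q2 for 2. Reading `b` moves to the next residue; anything else stays put. q0 is accepting.
With 3 states:
        a   b  
>* q0   q0  q1 
   q1   q1  q2 
   q2   q2  q0 
(> = start, * = accepting)

start=q0 accept=q0 q0-a->q0 q0-b->q1 q1-a->q1 q1-b->q2 q2-a->q2 q2-b->q0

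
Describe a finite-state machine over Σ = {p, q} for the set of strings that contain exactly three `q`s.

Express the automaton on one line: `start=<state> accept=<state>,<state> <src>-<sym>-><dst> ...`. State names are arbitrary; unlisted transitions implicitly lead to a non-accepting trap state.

Only the number of `q`s matters, and only up to 4. Make a chain s0 → s1 → s2 → s3 → s4 advanced by each `q` (with s4 absorbing); every other symbol self-loops. The accepting set is {s3}.
With 5 states:
        p   q  
>  s0   s0  s1 
   s1   s1  s2 
   s2   s2  s3 
 * s3   s3  s4 
   s4   s4  s4 
(> = start, * = accepting)

start=s0 accept=s3 s0-p->s0 s0-q->s1 s1-p->s1 s1-q->s2 s2-p->s2 s2-q->s3 s3-p->s3 s3-q->s4 s4-p->s4 s4-q->s4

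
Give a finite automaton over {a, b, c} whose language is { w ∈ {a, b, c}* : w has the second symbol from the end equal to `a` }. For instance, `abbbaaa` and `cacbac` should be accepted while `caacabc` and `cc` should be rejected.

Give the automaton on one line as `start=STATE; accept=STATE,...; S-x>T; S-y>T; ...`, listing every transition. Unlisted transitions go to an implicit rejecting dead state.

Because acceptance depends on a position counted from the end, the machine has to buffer the most recent 2 symbols. Make each state the string of the last up-to-2 symbols read; on input `x` shift the window left and append `x`. Accept when the buffered window has length 2 and begins with `a`.
With 13 states:
          a    b    c  
>  S0     S1   S2   S3 
   S1     S4   S5   S6 
   S2     S7   S8   S9 
   S3    S10  S11  S12 
 * S4     S4   S5   S6 
 * S5     S7   S8   S9 
 * S6    S10  S11  S12 
   S7     S4   S5   S6 
   S8     S7   S8   S9 
   S9    S10  S11  S12 
   S10    S4   S5   S6 
   S11    S7   S8   S9 
   S12   S10  S11  S12 
(> = start, * = accepting)

start=S0; accept=S4,S5,S6; S0-a>S1; S0-b>S2; S0-c>S3; S1-a>S4; S1-b>S5; S1-c>S6; S2-a>S7; S2-b>S8; S2-c>S9; S3-a>S10; S3-b>S11; S3-c>S12; S4-a>S4; S4-b>S5; S4-c>S6; S5-a>S7; S5-b>S8; S5-c>S9; S6-a>S10; S6-b>S11; S6-c>S12; S7-a>S4; S7-b>S5; S7-c>S6; S8-a>S7; S8-b>S8; S8-c>S9; S9-a>S10; S9-b>S11; S9-c>S12; S10-a>S4; S10-b>S5; S10-c>S6; S11-a>S7; S11-b>S8; S11-c>S9; S12-a>S10; S12-b>S11; S12-c>S12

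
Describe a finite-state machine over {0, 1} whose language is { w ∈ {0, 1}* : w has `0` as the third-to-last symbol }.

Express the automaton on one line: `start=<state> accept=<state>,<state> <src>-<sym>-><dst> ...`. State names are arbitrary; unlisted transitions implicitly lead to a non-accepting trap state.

Because acceptance depends on a position counted from the end, the machine has to buffer the most recent 3 symbols. Make each state the string of the last up-to-3 symbols read; on input `x` shift the window left and append `x`. Accept when the buffered window has length 3 and begins with `0`.
15 states suffice.
          0    1  
>  s0     s1   s2 
   s1     s3   s4 
   s2     s5   s6 
   s3     s7   s8 
   s4     s9  s10 
   s5    s11  s12 
   s6    s13  s14 
 * s7     s7   s8 
 * s8     s9  s10 
 * s9    s11  s12 
 * s10   s13  s14 
   s11    s7   s8 
   s12    s9  s10 
   s13   s11  s12 
   s14   s13  s14 
(> = start, * = accepting)

start=s0 accept=s7,s8,s9,s10 s0-0->s1 s0-1->s2 s1-0->s3 s1-1->s4 s2-0->s5 s2-1->s6 s3-0->s7 s3-1->s8 s4-0->s9 s4-1->s10 s5-0->s11 s5-1->s12 s6-0->s13 s6-1->s14 s7-0->s7 s7-1->s8 s8-0->s9 s8-1->s10 s9-0->s11 s9-1->s12 s10-0->s13 s10-1->s14 s11-0->s7 s11-1->s8 s12-0->s9 s12-1->s10 s13-0->s11 s13-1->s12 s14-0->s13 s14-1->s14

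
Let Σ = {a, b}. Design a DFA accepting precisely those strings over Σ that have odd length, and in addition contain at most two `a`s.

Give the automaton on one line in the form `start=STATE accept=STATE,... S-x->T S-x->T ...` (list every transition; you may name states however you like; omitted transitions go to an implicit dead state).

Build one automaton per condition and run them in lockstep. The first has 2 states tracking the input length modulo 2; the second has 4 states tracking the count of `a`s, saturating at 3. A product state is a pair (one from each), accepting exactly when both do. Minimizing collapses redundant product states.
        a   b  
>  S0   S1  S2 
 * S1   S3  S4 
 * S2   S4  S0 
   S3   S5  S6 
   S4   S6  S1 
   S5   S5  S5 
 * S6   S5  S3 
(> = start, * = accepting)

start=S0 accept=S1,S2,S6 S0-a->S1 S0-b->S2 S1-a->S3 S1-b->S4 S2-a->S4 S2-b->S0 S3-a->S5 S3-b->S6 S4-a->S6 S4-b->S1 S5-a->S5 S5-b->S5 S6-a->S5 S6-b->S3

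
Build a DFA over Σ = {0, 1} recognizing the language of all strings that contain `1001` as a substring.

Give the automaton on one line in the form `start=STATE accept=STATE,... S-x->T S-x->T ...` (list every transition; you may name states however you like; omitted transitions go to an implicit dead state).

States q0..q3 record the length of the longest prefix of `1001` that matches the current input suffix. Reaching q4 means `1001` has been seen, and we stay there forever. Accept from q4.
        0   1  
>  q0   q0  q1 
   q1   q2  q1 
   q2   q3  q1 
   q3   q0  q4 
 * q4   q4  q4 
(> = start, * = accepting)

start=q0 accept=q4 q0-0->q0 q0-1->q1 q1-0->q2 q1-1->q1 q2-0->q3 q2-1->q1 q3-0->q0 q3-1->q4 q4-0->q4 q4-1->q4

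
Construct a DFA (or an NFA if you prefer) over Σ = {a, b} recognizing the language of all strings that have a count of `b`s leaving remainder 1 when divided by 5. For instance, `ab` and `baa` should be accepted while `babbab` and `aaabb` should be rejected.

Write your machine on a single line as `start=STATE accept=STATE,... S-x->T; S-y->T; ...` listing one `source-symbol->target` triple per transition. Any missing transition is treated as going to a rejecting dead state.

The only thing that matters is how many `b`s have appeared, reduced mod 5. Use one state per residue: q0 for 0, …, q4 for 4. Reading `b` moves to the next residue; anything else stays put. q1 is accepting.
5 states suffice.
        a   b  
>  q0   q0  q1 
 * q1   q1  q2 
   q2   q2  q3 
   q3   q3  q4 
   q4   q4  q0 
(> = start, * = accepting)

start=q0; accept=q1; q0-a->q0; q0-b->q1; q1-a->q1; q1-b->q2; q2-a->q2; q2-b->q3; q3-a->q3; q3-b->q4; q4-a->q4; q4-b->q0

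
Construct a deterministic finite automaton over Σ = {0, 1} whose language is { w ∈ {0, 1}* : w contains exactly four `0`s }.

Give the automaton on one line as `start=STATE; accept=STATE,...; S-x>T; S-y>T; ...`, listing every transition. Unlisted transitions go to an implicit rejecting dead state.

start=s0; accept=s4; s0-0>s1; s0-1>s0; s1-0>s2; s1-1>s1; s2-0>s3; s2-1>s2; s3-0>s4; s3-1>s3; s4-0>s5; s4-1>s4; s5-0>s5; s5-1>s5

Count `0`s, saturating at 5: states s0 through s4 mean 0 through 4 `0`s seen; s5 means more than 4. Each `0` increments (capped at s5); other symbols loop. Accept from {s4}.
        0   1  
>  s0   s1  s0 
   s1   s2  s1 
   s2   s3  s2 
   s3   s4  s3 
 * s4   s5  s4 
   s5   s5  s5 
(> = start, * = accepting)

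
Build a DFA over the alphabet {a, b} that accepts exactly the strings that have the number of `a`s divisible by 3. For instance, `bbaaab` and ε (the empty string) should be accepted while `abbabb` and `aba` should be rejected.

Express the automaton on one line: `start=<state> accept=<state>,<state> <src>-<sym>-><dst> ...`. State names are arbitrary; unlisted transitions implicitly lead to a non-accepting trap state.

The only thing that matters is how many `a`s have appeared, reduced mod 3. Use one state per residue: q0 for 0, …, q2 for 2. Reading `a` moves to the next residue; anything else stays put. q0 is accepting.
        a   b  
>* q0   q1  q0 
   q1   q2  q1 
   q2   q0  q2 
(> = start, * = accepting)

start=q0 accept=q0 q0-a->q1 q0-b->q0 q1-a->q2 q1-b->q1 q2-a->q0 q2-b->q2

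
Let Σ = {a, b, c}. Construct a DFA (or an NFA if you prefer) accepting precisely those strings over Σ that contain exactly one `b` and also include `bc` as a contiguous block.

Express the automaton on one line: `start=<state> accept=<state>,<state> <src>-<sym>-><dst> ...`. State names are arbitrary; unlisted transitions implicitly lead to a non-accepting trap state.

start=s0 accept=s3 s0-a->s0 s0-b->s1 s0-c->s0 s1-a->s2 s1-b->s2 s1-c->s3 s2-a->s2 s2-b->s2 s2-c->s2 s3-a->s3 s3-b->s2 s3-c->s3

Handle the two conditions separately and then intersect. The first has 3 states tracking the count of `b`s, saturating at 2; the second has 3 states tracking whether and how much of `bc` has been seen. A product state is a pair (one from each), accepting exactly when both do. Equivalent product states are then merged.
With 4 states:
        a   b   c  
>  s0   s0  s1  s0 
   s1   s2  s2  s3 
   s2   s2  s2  s2 
 * s3   s3  s2  s3 
(> = start, * = accepting)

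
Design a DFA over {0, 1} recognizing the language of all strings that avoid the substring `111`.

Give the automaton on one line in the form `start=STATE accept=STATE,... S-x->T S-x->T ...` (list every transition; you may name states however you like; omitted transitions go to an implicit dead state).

start=S0 accept=S0,S1,S2 S0-0->S0 S0-1->S1 S1-0->S0 S1-1->S2 S2-0->S0 S2-1->S3 S3-0->S3 S3-1->S3

This is the complement of 'contains `111`'. Use the same substring-matching states — S0 through S3 holding how much of `111` has just been matched — but flip the accepting set: everything except the trap S3 accepts.
        0   1  
>* S0   S0  S1 
 * S1   S0  S2 
 * S2   S0  S3 
   S3   S3  S3 
(> = start, * = accepting)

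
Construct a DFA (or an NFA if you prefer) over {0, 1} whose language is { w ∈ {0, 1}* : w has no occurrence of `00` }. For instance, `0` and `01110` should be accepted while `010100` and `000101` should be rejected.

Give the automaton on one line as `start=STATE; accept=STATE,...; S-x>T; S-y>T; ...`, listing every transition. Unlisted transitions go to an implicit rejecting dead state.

start=q0; accept=q0,q1; q0-0>q1; q0-1>q0; q1-0>q2; q1-1>q0; q2-0>q2; q2-1>q2

This is the complement of 'contains `00`'. Use the same substring-matching states — q0 through q2 holding how much of `00` has just been matched — but flip the accepting set: everything except the trap q2 accepts.
        0   1  
>* q0   q1  q0 
 * q1   q2  q0 
   q2   q2  q2 
(> = start, * = accepting)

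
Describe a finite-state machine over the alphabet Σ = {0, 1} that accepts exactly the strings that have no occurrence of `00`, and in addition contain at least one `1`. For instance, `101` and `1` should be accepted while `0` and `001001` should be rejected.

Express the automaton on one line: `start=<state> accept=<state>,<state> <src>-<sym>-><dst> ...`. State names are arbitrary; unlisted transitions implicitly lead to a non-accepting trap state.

Handle the two conditions separately and then intersect. The first has 3 states tracking partial matches of the forbidden pattern `00`; the second has 3 states tracking the count of `1`s, saturating at 2. A product state is a pair (one from each), accepting exactly when both do.
       0  1 
>  A   B  C 
   B   D  C 
 * C   E  F 
   D   D  G 
 * E   G  F 
 * F   H  F 
   G   G  I 
 * H   I  F 
   I   I  I 
(> = start, * = accepting)

start=A accept=C,E,F,H A-0->B A-1->C B-0->D B-1->C C-0->E C-1->F D-0->D D-1->G E-0->G E-1->F F-0->H F-1->F G-0->G G-1->I H-0->I H-1->F I-0->I I-1->I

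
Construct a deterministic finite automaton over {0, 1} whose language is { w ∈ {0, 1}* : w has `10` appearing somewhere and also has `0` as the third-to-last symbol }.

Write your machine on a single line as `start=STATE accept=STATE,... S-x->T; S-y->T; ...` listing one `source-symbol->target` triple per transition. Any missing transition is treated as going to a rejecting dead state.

start=S0; accept=S9,S15,S16,S17; S0-0->S1; S0-1->S2; S1-0->S3; S1-1->S4; S2-0->S5; S2-1->S6; S3-0->S7; S3-1->S8; S4-0->S9; S4-1->S10; S5-0->S11; S5-1->S12; S6-0->S13; S6-1->S14; S7-0->S7; S7-1->S8; S8-0->S9; S8-1->S10; S9-0->S11; S9-1->S12; S10-0->S13; S10-1->S14; S11-0->S15; S11-1->S16; S12-0->S9; S12-1->S17; S13-0->S11; S13-1->S12; S14-0->S13; S14-1->S14; S15-0->S15; S15-1->S16; S16-0->S9; S16-1->S17; S17-0->S13; S17-1->S18; S18-0->S13; S18-1->S18

Build one automaton per condition and run them in lockstep. The first has 3 states tracking whether and how much of `10` has been seen; the second has 15 states tracking the last 3 symbols read. A product state is a pair (one from each), accepting exactly when both do.
With 19 states:
          0    1  
>  S0     S1   S2 
   S1     S3   S4 
   S2     S5   S6 
   S3     S7   S8 
   S4     S9  S10 
   S5    S11  S12 
   S6    S13  S14 
   S7     S7   S8 
   S8     S9  S10 
 * S9    S11  S12 
   S10   S13  S14 
   S11   S15  S16 
   S12    S9  S17 
   S13   S11  S12 
   S14   S13  S14 
 * S15   S15  S16 
 * S16    S9  S17 
 * S17   S13  S18 
   S18   S13  S18 
(> = start, * = accepting)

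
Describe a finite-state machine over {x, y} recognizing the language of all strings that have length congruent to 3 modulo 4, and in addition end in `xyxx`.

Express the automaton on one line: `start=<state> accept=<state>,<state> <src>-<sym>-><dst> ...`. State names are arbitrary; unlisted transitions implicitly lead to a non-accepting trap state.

start=q0 accept=q7 q0-x->q1 q0-y->q1 q1-x->q2 q1-y->q2 q2-x->q3 q2-y->q3 q3-x->q4 q3-y->q0 q4-x->q1 q4-y->q5 q5-x->q6 q5-y->q2 q6-x->q7 q6-y->q3 q7-x->q4 q7-y->q0

Handle the two conditions separately and then intersect. The first has 4 states tracking the input length modulo 4; the second has 5 states tracking how much of the suffix `xyxx` has currently been matched. A product state is a pair (one from each), accepting exactly when both do. Equivalent product states are then merged.
        x   y  
>  q0   q1  q1 
   q1   q2  q2 
   q2   q3  q3 
   q3   q4  q0 
   q4   q1  q5 
   q5   q6  q2 
   q6   q7  q3 
 * q7   q4  q0 
(> = start, * = accepting)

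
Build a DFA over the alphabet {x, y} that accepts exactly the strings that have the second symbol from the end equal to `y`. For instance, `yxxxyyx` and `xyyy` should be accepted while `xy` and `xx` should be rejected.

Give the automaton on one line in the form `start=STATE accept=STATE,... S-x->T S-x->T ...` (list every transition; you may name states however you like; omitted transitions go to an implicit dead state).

start=q0 accept=q5,q6 q0-x->q1 q0-y->q2 q1-x->q3 q1-y->q4 q2-x->q5 q2-y->q6 q3-x->q3 q3-y->q4 q4-x->q5 q4-y->q6 q5-x->q3 q5-y->q4 q6-x->q5 q6-y->q6

A DFA must remember the last 2 symbols (since which symbol is second-to-last isn't known until the input ends). Use one state per possible window of the last ≤2 symbols; accept from those whose window starts with `y`.
A 7-state machine:
        x   y  
>  q0   q1  q2 
   q1   q3  q4 
   q2   q5  q6 
   q3   q3  q4 
   q4   q5  q6 
 * q5   q3  q4 
 * q6   q5  q6 
(> = start, * = accepting)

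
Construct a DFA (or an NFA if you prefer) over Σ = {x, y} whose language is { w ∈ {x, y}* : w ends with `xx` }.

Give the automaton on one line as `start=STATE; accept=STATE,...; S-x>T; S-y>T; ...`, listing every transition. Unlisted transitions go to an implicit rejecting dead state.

Let each state record the length of the longest suffix of the input read so far that is also a prefix of `xx`. q1 means the last symbol is `x`; q2 means the last 2 symbols are `xx`. Accept only at q2, where the string currently ends in `xx`.
A 3-state machine:
        x   y  
>  q0   q1  q0 
   q1   q2  q0 
 * q2   q2  q0 
(> = start, * = accepting)

start=q0; accept=q2; q0-x>q1; q0-y>q0; q1-x>q2; q1-y>q0; q2-x>q2; q2-y>q0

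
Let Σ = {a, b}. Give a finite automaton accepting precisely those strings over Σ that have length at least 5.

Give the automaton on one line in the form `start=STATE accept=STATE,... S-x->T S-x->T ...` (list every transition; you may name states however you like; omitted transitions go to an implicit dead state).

start=S0 accept=S5,S6 S0-a->S1 S0-b->S1 S1-a->S2 S1-b->S2 S2-a->S3 S2-b->S3 S3-a->S4 S3-b->S4 S4-a->S5 S4-b->S5 S5-a->S6 S5-b->S6 S6-a->S6 S6-b->S6

Count input length up to 6: every symbol moves from S0 toward S6, which means 'more than 5' and absorbs. Accept from {S5, S6}.
A 7-state machine:
        a   b  
>  S0   S1  S1 
   S1   S2  S2 
   S2   S3  S3 
   S3   S4  S4 
   S4   S5  S5 
 * S5   S6  S6 
 * S6   S6  S6 
(> = start, * = accepting)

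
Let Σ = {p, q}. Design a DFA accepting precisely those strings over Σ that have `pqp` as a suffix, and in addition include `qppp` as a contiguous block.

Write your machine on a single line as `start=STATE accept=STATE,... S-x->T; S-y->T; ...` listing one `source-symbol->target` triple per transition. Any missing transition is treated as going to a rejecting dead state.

start=A; accept=G; A-p->A; A-q->B; B-p->C; B-q->B; C-p->D; C-q->B; D-p->E; D-q->B; E-p->E; E-q->F; F-p->G; F-q->H; G-p->E; G-q->F; H-p->E; H-q->H

Handle the two conditions separately and then intersect. The first has 4 states tracking how much of the suffix `pqp` has currently been matched; the second has 5 states tracking whether and how much of `qppp` has been seen. A product state is a pair (one from each), accepting exactly when both do. Minimizing collapses redundant product states.
With 8 states:
       p  q 
>  A   A  B 
   B   C  B 
   C   D  B 
   D   E  B 
   E   E  F 
   F   G  H 
 * G   E  F 
   H   E  H 
(> = start, * = accepting)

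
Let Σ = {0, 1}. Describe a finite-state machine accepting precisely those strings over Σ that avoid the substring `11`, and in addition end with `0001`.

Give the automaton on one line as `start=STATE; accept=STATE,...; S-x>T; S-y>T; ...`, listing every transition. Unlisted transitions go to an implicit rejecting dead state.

Run two small machines in parallel and take their product. The first has 3 states tracking partial matches of the forbidden pattern `11`; the second has 5 states tracking how much of the suffix `0001` has currently been matched. A product state is a pair (one from each), accepting exactly when both do. After merging equivalent states the machine shrinks.
With 7 states:
        0   1  
>  q0   q1  q2 
   q1   q3  q2 
   q2   q1  q4 
   q3   q5  q2 
   q4   q4  q4 
   q5   q5  q6 
 * q6   q1  q4 
(> = start, * = accepting)

start=q0; accept=q6; q0-0>q1; q0-1>q2; q1-0>q3; q1-1>q2; q2-0>q1; q2-1>q4; q3-0>q5; q3-1>q2; q4-0>q4; q4-1>q4; q5-0>q5; q5-1>q6; q6-0>q1; q6-1>q4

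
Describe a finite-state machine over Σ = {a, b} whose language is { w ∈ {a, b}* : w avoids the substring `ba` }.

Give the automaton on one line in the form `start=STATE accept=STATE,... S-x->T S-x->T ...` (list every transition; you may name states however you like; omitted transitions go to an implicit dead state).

start=S0 accept=S0,S1 S0-a->S0 S0-b->S1 S1-a->S2 S1-b->S1 S2-a->S2 S2-b->S2

Track partial matches of the forbidden pattern `ba`. State S2 is a dead state reached once `ba` has occurred; every other state accepts. S0 means no part of `ba` is currently matched.
        a   b  
>* S0   S0  S1 
 * S1   S2  S1 
   S2   S2  S2 
(> = start, * = accepting)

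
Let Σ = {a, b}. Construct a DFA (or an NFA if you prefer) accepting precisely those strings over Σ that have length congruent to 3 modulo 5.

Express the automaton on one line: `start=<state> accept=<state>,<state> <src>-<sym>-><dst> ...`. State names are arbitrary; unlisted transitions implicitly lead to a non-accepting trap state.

start=s0 accept=s3 s0-a->s1 s0-b->s1 s1-a->s2 s1-b->s2 s2-a->s3 s2-b->s3 s3-a->s4 s3-b->s4 s4-a->s0 s4-b->s0

Count input length modulo 5: every symbol advances one step around the cycle s0 → s1 → s2 → s3 → s4 → s0. Accept at s3.
A 5-state machine:
        a   b  
>  s0   s1  s1 
   s1   s2  s2 
   s2   s3  s3 
 * s3   s4  s4 
   s4   s0  s0 
(> = start, * = accepting)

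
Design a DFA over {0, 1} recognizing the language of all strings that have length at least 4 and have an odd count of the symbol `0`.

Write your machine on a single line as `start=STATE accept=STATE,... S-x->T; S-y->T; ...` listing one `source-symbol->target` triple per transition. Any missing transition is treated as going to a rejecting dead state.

start=A; accept=I,J; A-0->B; A-1->C; B-0->D; B-1->E; C-0->E; C-1->D; D-0->F; D-1->G; E-0->G; E-1->F; F-0->H; F-1->I; G-0->I; G-1->H; H-0->J; H-1->K; I-0->K; I-1->J; J-0->K; J-1->J; K-0->J; K-1->K

Handle the two conditions separately and then intersect. One (6 states) tracks the input length, saturating at 5; the other (2 states) tracks the count of `0`s modulo 2. Each combined state is a pair, one component from each; accept when both components accept.
With 11 states:
       0  1 
>  A   B  C 
   B   D  E 
   C   E  D 
   D   F  G 
   E   G  F 
   F   H  I 
   G   I  H 
   H   J  K 
 * I   K  J 
 * J   K  J 
   K   J  K 
(> = start, * = accepting)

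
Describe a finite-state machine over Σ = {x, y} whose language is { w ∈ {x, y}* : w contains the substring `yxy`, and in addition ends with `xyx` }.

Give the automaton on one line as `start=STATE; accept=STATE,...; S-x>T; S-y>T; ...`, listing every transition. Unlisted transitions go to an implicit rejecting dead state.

start=q0; accept=q7; q0-x>q1; q0-y>q2; q1-x>q1; q1-y>q3; q2-x>q4; q2-y>q2; q3-x>q5; q3-y>q2; q4-x>q1; q4-y>q6; q5-x>q1; q5-y>q6; q6-x>q7; q6-y>q8; q7-x>q9; q7-y>q6; q8-x>q9; q8-y>q8; q9-x>q9; q9-y>q6

Build one automaton per condition and run them in lockstep. One (4 states) tracks whether and how much of `yxy` has been seen; the other (4 states) tracks how much of the suffix `xyx` has currently been matched. Each combined state is a pair, one component from each; accept when both components accept.
A 10-state machine:
        x   y  
>  q0   q1  q2 
   q1   q1  q3 
   q2   q4  q2 
   q3   q5  q2 
   q4   q1  q6 
   q5   q1  q6 
   q6   q7  q8 
 * q7   q9  q6 
   q8   q9  q8 
   q9   q9  q6 
(> = start, * = accepting)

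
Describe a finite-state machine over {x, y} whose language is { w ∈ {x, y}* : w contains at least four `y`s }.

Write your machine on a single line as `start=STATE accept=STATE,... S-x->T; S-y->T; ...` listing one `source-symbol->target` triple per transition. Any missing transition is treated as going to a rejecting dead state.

Count `y`s, saturating at 5: states q0 through q4 mean 0 through 4 `y`s seen; q5 means more than 4. Each `y` increments (capped at q5); other symbols loop. Accept from {q4, q5}.
6 states suffice.
        x   y  
>  q0   q0  q1 
   q1   q1  q2 
   q2   q2  q3 
   q3   q3  q4 
 * q4   q4  q5 
 * q5   q5  q5 
(> = start, * = accepting)

start=q0; accept=q4,q5; q0-x->q0; q0-y->q1; q1-x->q1; q1-y->q2; q2-x->q2; q2-y->q3; q3-x->q3; q3-y->q4; q4-x->q4; q4-y->q5; q5-x->q5; q5-y->q5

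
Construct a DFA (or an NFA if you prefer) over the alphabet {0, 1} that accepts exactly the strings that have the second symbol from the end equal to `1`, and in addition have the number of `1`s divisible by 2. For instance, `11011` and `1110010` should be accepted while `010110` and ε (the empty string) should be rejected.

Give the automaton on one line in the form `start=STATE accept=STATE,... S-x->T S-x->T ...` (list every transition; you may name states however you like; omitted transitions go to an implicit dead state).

start=s0 accept=s3,s5 s0-0->s0 s0-1->s1 s1-0->s2 s1-1->s3 s2-0->s2 s2-1->s4 s3-0->s5 s3-1->s1 s4-0->s5 s4-1->s1 s5-0->s0 s5-1->s1

Build one automaton per condition and run them in lockstep. One (7 states) tracks the last 2 symbols read; the other (2 states) tracks the count of `1`s modulo 2. Each combined state is a pair, one component from each; accept when both components accept. After merging equivalent states the machine shrinks.
        0   1  
>  s0   s0  s1 
   s1   s2  s3 
   s2   s2  s4 
 * s3   s5  s1 
   s4   s5  s1 
 * s5   s0  s1 
(> = start, * = accepting)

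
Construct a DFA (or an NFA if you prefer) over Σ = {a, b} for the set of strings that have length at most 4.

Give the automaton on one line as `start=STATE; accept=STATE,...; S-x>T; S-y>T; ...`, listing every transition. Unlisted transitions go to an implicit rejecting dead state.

start=q0; accept=q0,q1,q2,q3,q4; q0-a>q1; q0-b>q1; q1-a>q2; q1-b>q2; q2-a>q3; q2-b>q3; q3-a>q4; q3-b>q4; q4-a>q5; q4-b>q5; q5-a>q5; q5-b>q5

Count input length up to 5: every symbol moves from q0 toward q5, which means 'more than 4' and absorbs. Accept from {q0, q1, q2, q3, q4}.
6 states suffice.
        a   b  
>* q0   q1  q1 
 * q1   q2  q2 
 * q2   q3  q3 
 * q3   q4  q4 
 * q4   q5  q5 
   q5   q5  q5 
(> = start, * = accepting)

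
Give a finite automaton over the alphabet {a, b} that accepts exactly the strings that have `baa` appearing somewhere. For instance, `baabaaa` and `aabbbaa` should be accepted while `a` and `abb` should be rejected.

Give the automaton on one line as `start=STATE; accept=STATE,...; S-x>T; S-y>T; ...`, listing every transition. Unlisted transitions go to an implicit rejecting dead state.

start=q0; accept=q3; q0-a>q0; q0-b>q1; q1-a>q2; q1-b>q1; q2-a>q3; q2-b>q1; q3-a>q3; q3-b>q3

Track how much of `baa` has been matched so far: state q0 is no progress, q3 is the absorbing accept state reached once `baa` has occurred. Intermediate states record partial matches; on a mismatch, fall back to the longest reusable overlap.
A 4-state machine:
        a   b  
>  q0   q0  q1 
   q1   q2  q1 
   q2   q3  q1 
 * q3   q3  q3 
(> = start, * = accepting)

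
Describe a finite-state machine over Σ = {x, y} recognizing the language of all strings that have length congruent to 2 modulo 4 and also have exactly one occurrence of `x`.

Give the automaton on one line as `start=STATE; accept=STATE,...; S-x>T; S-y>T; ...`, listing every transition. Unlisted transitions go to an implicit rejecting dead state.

Handle the two conditions separately and then intersect. The first has 4 states tracking the input length modulo 4; the second has 3 states tracking the count of `x`s, saturating at 2. A product state is a pair (one from each), accepting exactly when both do. Equivalent product states are then merged.
With 9 states:
        x   y  
>  q0   q1  q2 
   q1   q3  q4 
   q2   q4  q5 
   q3   q3  q3 
 * q4   q3  q6 
   q5   q6  q7 
   q6   q3  q8 
   q7   q8  q0 
   q8   q3  q1 
(> = start, * = accepting)

start=q0; accept=q4; q0-x>q1; q0-y>q2; q1-x>q3; q1-y>q4; q2-x>q4; q2-y>q5; q3-x>q3; q3-y>q3; q4-x>q3; q4-y>q6; q5-x>q6; q5-y>q7; q6-x>q3; q6-y>q8; q7-x>q8; q7-y>q0; q8-x>q3; q8-y>q1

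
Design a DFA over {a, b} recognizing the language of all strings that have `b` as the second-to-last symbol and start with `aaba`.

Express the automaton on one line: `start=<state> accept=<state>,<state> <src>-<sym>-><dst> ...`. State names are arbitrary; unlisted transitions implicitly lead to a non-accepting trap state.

Run two small machines in parallel and take their product. One (7 states) tracks the last 2 symbols read; the other (6 states) tracks whether the input so far still matches the prefix `aaba`. Each combined state is a pair, one component from each; accept when both components accept. After merging equivalent states the machine shrinks.
9 states suffice.
        a   b  
>  q0   q1  q2 
   q1   q3  q2 
   q2   q2  q2 
   q3   q2  q4 
   q4   q5  q2 
 * q5   q6  q7 
   q6   q6  q7 
   q7   q5  q8 
 * q8   q5  q8 
(> = start, * = accepting)

start=q0 accept=q5,q8 q0-a->q1 q0-b->q2 q1-a->q3 q1-b->q2 q2-a->q2 q2-b->q2 q3-a->q2 q3-b->q4 q4-a->q5 q4-b->q2 q5-a->q6 q5-b->q7 q6-a->q6 q6-b->q7 q7-a->q5 q7-b->q8 q8-a->q5 q8-b->q8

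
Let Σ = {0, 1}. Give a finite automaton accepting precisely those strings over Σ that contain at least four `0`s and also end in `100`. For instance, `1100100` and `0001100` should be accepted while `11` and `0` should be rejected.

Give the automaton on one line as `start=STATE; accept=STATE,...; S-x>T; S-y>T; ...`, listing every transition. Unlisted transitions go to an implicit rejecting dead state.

Handle the two conditions separately and then intersect. One (6 states) tracks the count of `0`s, saturating at 5; the other (4 states) tracks how much of the suffix `100` has currently been matched. Each combined state is a pair, one component from each; accept when both components accept.
A 21-state machine:
          0    1  
>  q0     q1   q2 
   q1     q3   q4 
   q2     q5   q2 
   q3     q6   q7 
   q4     q8   q4 
   q5     q9   q4 
   q6    q10  q11 
   q7    q12   q7 
   q8    q13   q7 
   q9     q6   q7 
   q10   q14  q15 
   q11   q16  q11 
   q12   q17  q11 
   q13   q10  q11 
   q14   q14  q18 
   q15   q19  q15 
   q16   q20  q15 
 * q17   q14  q15 
   q18   q19  q18 
   q19   q20  q18 
 * q20   q14  q18 
(> = start, * = accepting)

start=q0; accept=q17,q20; q0-0>q1; q0-1>q2; q1-0>q3; q1-1>q4; q2-0>q5; q2-1>q2; q3-0>q6; q3-1>q7; q4-0>q8; q4-1>q4; q5-0>q9; q5-1>q4; q6-0>q10; q6-1>q11; q7-0>q12; q7-1>q7; q8-0>q13; q8-1>q7; q9-0>q6; q9-1>q7; q10-0>q14; q10-1>q15; q11-0>q16; q11-1>q11; q12-0>q17; q12-1>q11; q13-0>q10; q13-1>q11; q14-0>q14; q14-1>q18; q15-0>q19; q15-1>q15; q16-0>q20; q16-1>q15; q17-0>q14; q17-1>q15; q18-0>q19; q18-1>q18; q19-0>q20; q19-1>q18; q20-0>q14; q20-1>q18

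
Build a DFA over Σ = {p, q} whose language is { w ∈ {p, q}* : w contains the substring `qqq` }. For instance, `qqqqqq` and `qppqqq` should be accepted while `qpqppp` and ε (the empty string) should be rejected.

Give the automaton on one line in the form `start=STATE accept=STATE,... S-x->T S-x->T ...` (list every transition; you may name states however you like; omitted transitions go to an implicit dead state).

start=S0 accept=S3 S0-p->S0 S0-q->S1 S1-p->S0 S1-q->S2 S2-p->S0 S2-q->S3 S3-p->S3 S3-q->S3

Track how much of `qqq` has been matched so far: state S0 is no progress, S3 is the absorbing accept state reached once `qqq` has occurred. Intermediate states record partial matches; on a mismatch, fall back to the longest reusable overlap.
A 4-state machine:
        p   q  
>  S0   S0  S1 
   S1   S0  S2 
   S2   S0  S3 
 * S3   S3  S3 
(> = start, * = accepting)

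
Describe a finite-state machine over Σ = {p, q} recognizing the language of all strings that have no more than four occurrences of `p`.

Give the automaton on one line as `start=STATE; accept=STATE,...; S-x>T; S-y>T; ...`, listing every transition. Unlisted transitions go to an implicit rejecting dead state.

Only the number of `p`s matters, and only up to 5. Make a chain S0 → S1 → S2 → S3 → S4 → S5 advanced by each `p` (with S5 absorbing); every other symbol self-loops. The accepting set is {S0, S1, S2, S3, S4}.
6 states suffice.
        p   q  
>* S0   S1  S0 
 * S1   S2  S1 
 * S2   S3  S2 
 * S3   S4  S3 
 * S4   S5  S4 
   S5   S5  S5 
(> = start, * = accepting)

start=S0; accept=S0,S1,S2,S3,S4; S0-p>S1; S0-q>S0; S1-p>S2; S1-q>S1; S2-p>S3; S2-q>S2; S3-p>S4; S3-q>S3; S4-p>S5; S4-q>S4; S5-p>S5; S5-q>S5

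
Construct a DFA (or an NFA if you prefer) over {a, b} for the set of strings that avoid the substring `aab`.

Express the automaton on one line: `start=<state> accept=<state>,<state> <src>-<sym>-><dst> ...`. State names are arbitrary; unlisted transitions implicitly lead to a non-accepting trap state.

This is the complement of 'contains `aab`'. Use the same substring-matching states — q0 through q3 holding how much of `aab` has just been matched — but flip the accepting set: everything except the trap q3 accepts.
With 4 states:
        a   b  
>* q0   q1  q0 
 * q1   q2  q0 
 * q2   q2  q3 
   q3   q3  q3 
(> = start, * = accepting)

start=q0 accept=q0,q1,q2 q0-a->q1 q0-b->q0 q1-a->q2 q1-b->q0 q2-a->q2 q2-b->q3 q3-a->q3 q3-b->q3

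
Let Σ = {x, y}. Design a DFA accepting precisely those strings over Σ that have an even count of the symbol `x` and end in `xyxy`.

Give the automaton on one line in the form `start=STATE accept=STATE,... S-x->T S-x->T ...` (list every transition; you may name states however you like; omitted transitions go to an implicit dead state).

start=A accept=F A-x->B A-y->A B-x->A B-y->C C-x->D C-y->E D-x->B D-y->F E-x->A E-y->E F-x->B F-y->A

Handle the two conditions separately and then intersect. The first has 2 states tracking the count of `x`s modulo 2; the second has 5 states tracking how much of the suffix `xyxy` has currently been matched. A product state is a pair (one from each), accepting exactly when both do. Minimizing collapses redundant product states.
       x  y 
>  A   B  A 
   B   A  C 
   C   D  E 
   D   B  F 
   E   A  E 
 * F   B  A 
(> = start, * = accepting)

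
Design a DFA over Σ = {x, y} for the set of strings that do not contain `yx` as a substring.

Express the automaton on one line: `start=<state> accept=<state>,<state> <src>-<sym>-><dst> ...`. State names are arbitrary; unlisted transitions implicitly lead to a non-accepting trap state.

start=s0 accept=s0,s1 s0-x->s0 s0-y->s1 s1-x->s2 s1-y->s1 s2-x->s2 s2-y->s2

Track partial matches of the forbidden pattern `yx`. State s2 is a dead state reached once `yx` has occurred; every other state accepts. s0 means no part of `yx` is currently matched.
A 3-state machine:
        x   y  
>* s0   s0  s1 
 * s1   s2  s1 
   s2   s2  s2 
(> = start, * = accepting)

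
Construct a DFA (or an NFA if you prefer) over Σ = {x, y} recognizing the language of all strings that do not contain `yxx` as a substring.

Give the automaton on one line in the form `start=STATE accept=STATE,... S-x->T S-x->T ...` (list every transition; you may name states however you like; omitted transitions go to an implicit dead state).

Track partial matches of the forbidden pattern `yxx`. State q3 is a dead state reached once `yxx` has occurred; every other state accepts. q0 means no part of `yxx` is currently matched.
        x   y  
>* q0   q0  q1 
 * q1   q2  q1 
 * q2   q3  q1 
   q3   q3  q3 
(> = start, * = accepting)

start=q0 accept=q0,q1,q2 q0-x->q0 q0-y->q1 q1-x->q2 q1-y->q1 q2-x->q3 q2-y->q1 q3-x->q3 q3-y->q3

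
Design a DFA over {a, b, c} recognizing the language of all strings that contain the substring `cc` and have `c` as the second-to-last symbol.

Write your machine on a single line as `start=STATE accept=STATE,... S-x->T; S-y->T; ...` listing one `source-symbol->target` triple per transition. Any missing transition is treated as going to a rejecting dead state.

start=S0; accept=S2,S3; S0-a->S0; S0-b->S0; S0-c->S1; S1-a->S0; S1-b->S0; S1-c->S2; S2-a->S3; S2-b->S3; S2-c->S2; S3-a->S4; S3-b->S4; S3-c->S5; S4-a->S4; S4-b->S4; S4-c->S5; S5-a->S3; S5-b->S3; S5-c->S2

Run two small machines in parallel and take their product. One (3 states) tracks whether and how much of `cc` has been seen; the other (13 states) tracks the last 2 symbols read. Each combined state is a pair, one component from each; accept when both components accept. Minimizing collapses redundant product states.
        a   b   c  
>  S0   S0  S0  S1 
   S1   S0  S0  S2 
 * S2   S3  S3  S2 
 * S3   S4  S4  S5 
   S4   S4  S4  S5 
   S5   S3  S3  S2 
(> = start, * = accepting)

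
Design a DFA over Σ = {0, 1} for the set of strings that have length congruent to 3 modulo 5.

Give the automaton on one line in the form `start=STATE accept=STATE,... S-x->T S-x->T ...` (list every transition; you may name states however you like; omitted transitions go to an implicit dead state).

Only the length mod 5 matters, so use a 5-cycle: from any state, every input symbol moves to the next state, wrapping q4 back to q0. Mark q3 accepting.
        0   1  
>  q0   q1  q1 
   q1   q2  q2 
   q2   q3  q3 
 * q3   q4  q4 
   q4   q0  q0 
(> = start, * = accepting)

start=q0 accept=q3 q0-0->q1 q0-1->q1 q1-0->q2 q1-1->q2 q2-0->q3 q2-1->q3 q3-0->q4 q3-1->q4 q4-0->q0 q4-1->q0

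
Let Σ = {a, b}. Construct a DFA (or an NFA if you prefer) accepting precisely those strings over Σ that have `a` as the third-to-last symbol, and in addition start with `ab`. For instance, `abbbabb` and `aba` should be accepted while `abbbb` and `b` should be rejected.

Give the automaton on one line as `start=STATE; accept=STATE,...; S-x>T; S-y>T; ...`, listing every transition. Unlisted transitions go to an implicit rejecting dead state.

Run two small machines in parallel and take their product. One (15 states) tracks the last 3 symbols read; the other (4 states) tracks whether the input so far still matches the prefix `ab`. Each combined state is a pair, one component from each; accept when both components accept.
With 23 states:
          a    b  
>  q0     q1   q2 
   q1     q3   q4 
   q2     q5   q6 
   q3     q7   q8 
   q4     q9  q10 
   q5    q11  q12 
   q6    q13  q14 
   q7     q7   q8 
   q8    q15  q16 
 * q9    q17  q18 
 * q10   q19  q20 
   q11    q7   q8 
   q12   q15  q16 
   q13   q11  q12 
   q14   q13  q14 
   q15   q11  q12 
   q16   q13  q14 
   q17   q21  q22 
   q18    q9  q10 
   q19   q17  q18 
   q20   q19  q20 
 * q21   q21  q22 
 * q22    q9  q10 
(> = start, * = accepting)

start=q0; accept=q9,q10,q21,q22; q0-a>q1; q0-b>q2; q1-a>q3; q1-b>q4; q2-a>q5; q2-b>q6; q3-a>q7; q3-b>q8; q4-a>q9; q4-b>q10; q5-a>q11; q5-b>q12; q6-a>q13; q6-b>q14; q7-a>q7; q7-b>q8; q8-a>q15; q8-b>q16; q9-a>q17; q9-b>q18; q10-a>q19; q10-b>q20; q11-a>q7; q11-b>q8; q12-a>q15; q12-b>q16; q13-a>q11; q13-b>q12; q14-a>q13; q14-b>q14; q15-a>q11; q15-b>q12; q16-a>q13; q16-b>q14; q17-a>q21; q17-b>q22; q18-a>q9; q18-b>q10; q19-a>q17; q19-b>q18; q20-a>q19; q20-b>q20; q21-a>q21; q21-b>q22; q22-a>q9; q22-b>q10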